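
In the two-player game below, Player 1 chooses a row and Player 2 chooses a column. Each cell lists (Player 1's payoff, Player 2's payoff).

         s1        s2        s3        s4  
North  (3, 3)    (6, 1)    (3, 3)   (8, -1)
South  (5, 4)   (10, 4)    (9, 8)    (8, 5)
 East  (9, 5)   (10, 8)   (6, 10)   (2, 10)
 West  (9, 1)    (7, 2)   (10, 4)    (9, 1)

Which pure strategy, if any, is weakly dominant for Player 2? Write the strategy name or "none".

s3 vs s1: North: 3=3, South: 8>4, East: 10>5, West: 4>1.
s3 vs s2: North: 3>1, South: 8>4, East: 10>8, West: 4>2.
s3 vs s4: North: 3>-1, South: 8>5, East: 10=10, West: 4>1.
s3 is at least as good as every other strategy against every opponent action, so it is weakly dominant.

s3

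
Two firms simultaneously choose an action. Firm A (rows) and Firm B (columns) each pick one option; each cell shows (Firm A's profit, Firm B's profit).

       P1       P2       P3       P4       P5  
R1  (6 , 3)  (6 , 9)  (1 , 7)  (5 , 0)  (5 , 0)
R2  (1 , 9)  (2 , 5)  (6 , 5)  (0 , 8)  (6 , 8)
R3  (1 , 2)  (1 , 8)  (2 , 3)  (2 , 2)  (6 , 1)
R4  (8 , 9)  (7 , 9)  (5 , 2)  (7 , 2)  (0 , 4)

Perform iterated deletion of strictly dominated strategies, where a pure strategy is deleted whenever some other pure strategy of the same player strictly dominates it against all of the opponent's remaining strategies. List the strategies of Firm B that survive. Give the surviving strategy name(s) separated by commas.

Column P5 is eliminated: P1 beats it against every remaining row (R1: 3>0, R2: 9>8, R3: 2>1, R4: 9>4).
Firm A's strategy R1 is strictly dominated by R4 (P1: 8>6, P2: 7>6, P3: 5>1, P4: 7>5) and is removed.
For Firm A, R4 strictly dominates R3 on the remaining columns (P1: 8>1, P2: 7>1, P3: 5>2, P4: 7>2); eliminate R3.
For Firm B, P1 strictly dominates P3 on the remaining rows (R2: 9>5, R4: 9>2); eliminate P3.
Firm A's strategy R2 is strictly dominated by R4 (P1: 8>1, P2: 7>2, P4: 7>0) and is removed.
Column P4 is eliminated: P1 beats it against every remaining row (R4: 9>2).
Among the remaining strategies, none is strictly dominated by another pure strategy of the same player, so the elimination stops.
Surviving strategies — Firm A: {R4}; Firm B: {P1, P2}.

P1, P2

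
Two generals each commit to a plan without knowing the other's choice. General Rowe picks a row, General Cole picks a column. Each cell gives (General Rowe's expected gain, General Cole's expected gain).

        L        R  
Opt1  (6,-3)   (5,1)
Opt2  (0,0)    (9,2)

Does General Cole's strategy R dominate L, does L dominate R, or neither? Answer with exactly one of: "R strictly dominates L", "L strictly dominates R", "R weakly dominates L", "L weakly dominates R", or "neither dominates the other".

R strictly dominates L

R's payoffs vs L's, by General Rowe's action — Opt1: 1>-3, Opt2: 2>0.
R gives a strictly higher payoff against each opponent action, so R strictly dominates L.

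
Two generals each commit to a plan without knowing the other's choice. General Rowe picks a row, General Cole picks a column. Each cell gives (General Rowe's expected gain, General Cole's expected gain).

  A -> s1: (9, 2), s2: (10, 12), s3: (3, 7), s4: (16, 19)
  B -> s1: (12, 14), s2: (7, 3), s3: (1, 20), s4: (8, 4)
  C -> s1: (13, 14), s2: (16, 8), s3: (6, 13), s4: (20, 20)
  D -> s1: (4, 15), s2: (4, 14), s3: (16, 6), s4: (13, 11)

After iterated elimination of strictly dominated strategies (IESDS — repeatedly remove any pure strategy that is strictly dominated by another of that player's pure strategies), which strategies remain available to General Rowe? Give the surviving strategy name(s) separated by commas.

For General Rowe, C strictly dominates A on the remaining columns (s1: 13>9, s2: 16>10, s3: 6>3, s4: 20>16); eliminate A.
For General Rowe, C strictly dominates B on the remaining columns (s1: 13>12, s2: 16>7, s3: 6>1, s4: 20>8); eliminate B.
General Cole's strategy s2 is strictly dominated by s1 (C: 14>8, D: 15>14) and is removed.
Column s3 is eliminated: s1 beats it against every remaining row (C: 14>13, D: 15>6).
Row D is eliminated: C beats it against every remaining column (s1: 13>4, s4: 20>13).
General Cole's strategy s1 is strictly dominated by s4 (C: 20>14) and is removed.
Among the remaining strategies, none is strictly dominated by another pure strategy of the same player, so the elimination stops.
Surviving strategies — General Rowe: {C}; General Cole: {s4}.

C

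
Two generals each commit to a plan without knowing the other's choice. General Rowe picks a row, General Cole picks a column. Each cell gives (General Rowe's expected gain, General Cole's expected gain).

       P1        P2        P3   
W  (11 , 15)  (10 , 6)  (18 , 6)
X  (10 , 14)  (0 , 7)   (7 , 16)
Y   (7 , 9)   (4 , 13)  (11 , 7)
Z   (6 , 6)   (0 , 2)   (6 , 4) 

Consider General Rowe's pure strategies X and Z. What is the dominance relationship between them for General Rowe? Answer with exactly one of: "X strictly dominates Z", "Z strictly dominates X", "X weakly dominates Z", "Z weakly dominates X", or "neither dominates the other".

Compare X to Z across each choice by General Cole: P1: 10>6, P2: 0=0, P3: 7>6.
X is at least as good everywhere and strictly better somewhere (tied only at P2), so X weakly but not strictly dominates Z.

X weakly dominates Z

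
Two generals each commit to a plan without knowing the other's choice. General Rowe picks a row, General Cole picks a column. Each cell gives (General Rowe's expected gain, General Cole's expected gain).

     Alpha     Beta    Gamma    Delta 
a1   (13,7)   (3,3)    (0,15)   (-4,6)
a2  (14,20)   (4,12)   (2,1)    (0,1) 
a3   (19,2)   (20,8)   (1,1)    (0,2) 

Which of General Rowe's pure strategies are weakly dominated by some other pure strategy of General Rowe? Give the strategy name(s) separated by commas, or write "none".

a2 weakly dominates a1 — Alpha: 14>13, Beta: 4>3, Gamma: 2>0, Delta: 0>-4.
Nothing dominates a2: a1 at Alpha (14>13); a3 at Gamma (2>1).
Nothing dominates a3: a1 at Alpha (19>13); a2 at Alpha (19>14).

a1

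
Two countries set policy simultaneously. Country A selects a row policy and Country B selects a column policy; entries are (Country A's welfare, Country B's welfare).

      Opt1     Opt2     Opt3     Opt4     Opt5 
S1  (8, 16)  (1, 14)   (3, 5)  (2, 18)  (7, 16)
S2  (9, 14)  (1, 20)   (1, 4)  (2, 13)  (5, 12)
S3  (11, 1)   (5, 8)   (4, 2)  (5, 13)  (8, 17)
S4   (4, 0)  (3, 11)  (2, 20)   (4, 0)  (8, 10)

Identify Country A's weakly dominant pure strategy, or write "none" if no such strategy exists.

S3 vs S1: Opt1: 11>8, Opt2: 5>1, Opt3: 4>3, Opt4: 5>2, Opt5: 8>7.
S3 vs S2: Opt1: 11>9, Opt2: 5>1, Opt3: 4>1, Opt4: 5>2, Opt5: 8>5.
S3 vs S4: Opt1: 11>4, Opt2: 5>3, Opt3: 4>2, Opt4: 5>4, Opt5: 8=8.
S3 is at least as good as every other strategy against every opponent action, so it is weakly dominant.

S3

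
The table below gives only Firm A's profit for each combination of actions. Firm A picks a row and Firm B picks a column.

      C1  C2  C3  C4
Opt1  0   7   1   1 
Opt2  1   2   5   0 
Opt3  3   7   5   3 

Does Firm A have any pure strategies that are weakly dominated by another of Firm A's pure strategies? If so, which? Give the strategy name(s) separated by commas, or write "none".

Opt1, Opt2

Opt1: dominated, since Opt3 does at least as well everywhere (C1: 3>0, C2: 7=7, C3: 5>1, C4: 3>1).
Opt2 is weakly dominated by Opt3 (C1: 3>1, C2: 7>2, C3: 5=5, C4: 3>0).
Opt3 is not dominated — it holds its own against Opt1 at C1 (3>0); Opt2 at C1 (3>1).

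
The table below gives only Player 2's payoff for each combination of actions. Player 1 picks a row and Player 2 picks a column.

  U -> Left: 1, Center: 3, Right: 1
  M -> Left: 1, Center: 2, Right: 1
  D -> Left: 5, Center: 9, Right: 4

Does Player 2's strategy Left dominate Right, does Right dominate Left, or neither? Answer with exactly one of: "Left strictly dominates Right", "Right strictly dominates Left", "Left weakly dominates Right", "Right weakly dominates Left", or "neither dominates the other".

Left weakly dominates Right

Compare Left to Right across each opponent action: U: 1=1, M: 1=1, D: 5>4.
Left is at least as good everywhere and strictly better somewhere (tied only at U, M), so Left weakly but not strictly dominates Right.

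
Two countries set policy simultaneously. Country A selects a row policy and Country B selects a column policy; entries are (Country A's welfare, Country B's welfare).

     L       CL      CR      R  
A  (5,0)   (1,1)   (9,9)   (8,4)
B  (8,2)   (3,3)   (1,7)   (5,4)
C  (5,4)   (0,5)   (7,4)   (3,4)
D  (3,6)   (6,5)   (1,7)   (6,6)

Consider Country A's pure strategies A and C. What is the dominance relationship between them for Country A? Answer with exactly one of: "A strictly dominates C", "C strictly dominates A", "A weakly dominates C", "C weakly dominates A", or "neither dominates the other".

A weakly dominates C

A's payoffs vs C's, by Country B's action — L: 5=5, CL: 1>0, CR: 9>7, R: 8>3.
A is at least as good everywhere and strictly better somewhere (tied only at L), so A weakly but not strictly dominates C.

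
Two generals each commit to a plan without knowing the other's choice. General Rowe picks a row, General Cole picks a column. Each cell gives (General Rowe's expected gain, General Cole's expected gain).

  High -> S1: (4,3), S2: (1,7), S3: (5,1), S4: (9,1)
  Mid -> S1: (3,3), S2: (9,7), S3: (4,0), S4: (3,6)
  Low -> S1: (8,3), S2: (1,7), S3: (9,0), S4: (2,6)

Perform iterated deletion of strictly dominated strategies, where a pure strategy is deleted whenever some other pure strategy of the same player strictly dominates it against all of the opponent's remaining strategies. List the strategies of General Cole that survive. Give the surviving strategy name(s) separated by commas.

For General Cole, S2 strictly dominates S1 on the remaining rows (High: 7>3, Mid: 7>3, Low: 7>3); eliminate S1.
General Cole's strategy S3 is strictly dominated by S2 (High: 7>1, Mid: 7>0, Low: 7>0) and is removed.
For General Rowe, Mid strictly dominates Low on the remaining columns (S2: 9>1, S4: 3>2); eliminate Low.
General Cole's strategy S4 is strictly dominated by S2 (High: 7>1, Mid: 7>6) and is removed.
Row High is eliminated: Mid beats it against every remaining column (S2: 9>1).
Among the remaining strategies, none is strictly dominated by another pure strategy of the same player, so the elimination stops.
Surviving strategies — General Rowe: {Mid}; General Cole: {S2}.

S2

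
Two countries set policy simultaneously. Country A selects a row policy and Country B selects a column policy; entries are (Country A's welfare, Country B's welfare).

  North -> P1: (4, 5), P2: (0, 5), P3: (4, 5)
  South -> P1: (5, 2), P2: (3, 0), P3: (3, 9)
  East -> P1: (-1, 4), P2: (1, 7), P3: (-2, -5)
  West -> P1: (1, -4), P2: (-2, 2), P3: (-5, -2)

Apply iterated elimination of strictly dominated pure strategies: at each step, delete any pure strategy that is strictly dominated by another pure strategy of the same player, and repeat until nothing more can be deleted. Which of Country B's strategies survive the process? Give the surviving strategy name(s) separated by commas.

Row East is eliminated: South beats it against every remaining column (P1: 5>-1, P2: 3>1, P3: 3>-2).
Row West is eliminated: North beats it against every remaining column (P1: 4>1, P2: 0>-2, P3: 4>-5).
Among the remaining strategies, none is strictly dominated by another pure strategy of the same player, so the elimination stops.
Surviving strategies — Country A: {North, South}; Country B: {P1, P2, P3}.

P1, P2, P3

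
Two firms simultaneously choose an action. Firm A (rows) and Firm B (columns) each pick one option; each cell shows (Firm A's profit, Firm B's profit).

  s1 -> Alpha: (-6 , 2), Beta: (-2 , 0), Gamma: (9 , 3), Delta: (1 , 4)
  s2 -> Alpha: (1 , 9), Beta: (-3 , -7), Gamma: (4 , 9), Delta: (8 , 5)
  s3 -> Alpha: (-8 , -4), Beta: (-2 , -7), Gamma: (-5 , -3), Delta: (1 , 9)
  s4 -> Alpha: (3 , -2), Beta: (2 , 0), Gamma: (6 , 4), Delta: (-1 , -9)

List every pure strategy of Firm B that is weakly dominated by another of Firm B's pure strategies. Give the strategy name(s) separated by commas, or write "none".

Alpha, Beta

Alpha is weakly dominated by Gamma (s1: 3>2, s2: 9=9, s3: -3>-4, s4: 4>-2).
Gamma weakly dominates Beta — s1: 3>0, s2: 9>-7, s3: -3>-7, s4: 4>0.
Gamma: no other strategy beats it everywhere (Alpha at s1 (3>2); Beta at s1 (3>0); Delta at s2 (9>5)).
Delta: no other strategy beats it everywhere (Alpha at s1 (4>2); Beta at s1 (4>0); Gamma at s1 (4>3)).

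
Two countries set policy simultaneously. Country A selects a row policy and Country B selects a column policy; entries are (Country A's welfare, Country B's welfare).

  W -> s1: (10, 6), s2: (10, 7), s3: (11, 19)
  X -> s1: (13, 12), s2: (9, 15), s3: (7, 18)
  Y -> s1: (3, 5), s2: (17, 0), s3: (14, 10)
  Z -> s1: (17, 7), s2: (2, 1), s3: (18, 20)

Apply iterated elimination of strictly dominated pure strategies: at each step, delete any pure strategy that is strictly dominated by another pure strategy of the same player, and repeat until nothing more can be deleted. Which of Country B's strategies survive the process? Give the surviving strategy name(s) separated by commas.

s3

Country B's strategy s1 is strictly dominated by s3 (W: 19>6, X: 18>12, Y: 10>5, Z: 20>7) and is removed.
For Country A, Y strictly dominates W on the remaining columns (s2: 17>10, s3: 14>11); eliminate W.
Row X is eliminated: Y beats it against every remaining column (s2: 17>9, s3: 14>7).
Country B's strategy s2 is strictly dominated by s3 (Y: 10>0, Z: 20>1) and is removed.
Country A's strategy Y is strictly dominated by Z (s3: 18>14) and is removed.
Among the remaining strategies, none is strictly dominated by another pure strategy of the same player, so the elimination stops.
Surviving strategies — Country A: {Z}; Country B: {s3}.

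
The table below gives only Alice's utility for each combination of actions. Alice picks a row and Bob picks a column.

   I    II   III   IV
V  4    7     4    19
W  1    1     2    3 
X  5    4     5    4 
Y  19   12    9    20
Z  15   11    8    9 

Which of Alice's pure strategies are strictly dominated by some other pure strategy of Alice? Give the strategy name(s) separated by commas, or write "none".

V is strictly dominated by Y (I: 19>4, II: 12>7, III: 9>4, IV: 20>19).
W is strictly dominated by V (I: 4>1, II: 7>1, III: 4>2, IV: 19>3).
X: dominated, since Y does at least as well everywhere (I: 19>5, II: 12>4, III: 9>5, IV: 20>4).
Y: no other strategy beats it everywhere (V at I (19>4); W at I (19>1); X at I (19>5); Z at I (19>15)).
Z: dominated, since Y does at least as well everywhere (I: 19>15, II: 12>11, III: 9>8, IV: 20>9).

V, W, X, Z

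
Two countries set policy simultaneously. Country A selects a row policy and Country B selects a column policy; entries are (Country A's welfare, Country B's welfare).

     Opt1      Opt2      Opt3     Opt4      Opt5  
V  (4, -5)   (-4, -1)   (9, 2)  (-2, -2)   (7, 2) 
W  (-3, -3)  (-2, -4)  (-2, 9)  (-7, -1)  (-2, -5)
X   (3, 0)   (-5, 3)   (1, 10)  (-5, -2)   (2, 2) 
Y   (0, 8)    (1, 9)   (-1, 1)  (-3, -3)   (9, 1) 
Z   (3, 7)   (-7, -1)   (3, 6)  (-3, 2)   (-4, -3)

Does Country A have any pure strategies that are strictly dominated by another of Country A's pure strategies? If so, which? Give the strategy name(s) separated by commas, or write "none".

W, X, Z

V is not dominated — it holds its own against W at Opt1 (4>-3); X at Opt1 (4>3); Y at Opt1 (4>0); Z at Opt1 (4>3).
W: dominated, since Y does at least as well everywhere (Opt1: 0>-3, Opt2: 1>-2, Opt3: -1>-2, Opt4: -3>-7, Opt5: 9>-2).
X: dominated, since V does at least as well everywhere (Opt1: 4>3, Opt2: -4>-5, Opt3: 9>1, Opt4: -2>-5, Opt5: 7>2).
Y is not dominated — it holds its own against V at Opt2 (1>-4); W at Opt1 (0>-3); X at Opt2 (1>-5); Z at Opt2 (1>-7).
Z: dominated, since V does at least as well everywhere (Opt1: 4>3, Opt2: -4>-7, Opt3: 9>3, Opt4: -2>-3, Opt5: 7>-4).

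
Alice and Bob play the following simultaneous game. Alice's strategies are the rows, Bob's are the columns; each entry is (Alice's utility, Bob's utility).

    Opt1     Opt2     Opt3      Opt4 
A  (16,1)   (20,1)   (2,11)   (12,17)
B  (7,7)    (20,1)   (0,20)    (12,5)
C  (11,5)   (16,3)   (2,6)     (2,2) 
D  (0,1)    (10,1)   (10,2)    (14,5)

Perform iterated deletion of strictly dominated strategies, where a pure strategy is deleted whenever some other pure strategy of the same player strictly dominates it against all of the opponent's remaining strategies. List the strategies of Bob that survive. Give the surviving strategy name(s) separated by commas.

For Bob, Opt3 strictly dominates Opt1 on the remaining rows (A: 11>1, B: 20>7, C: 6>5, D: 2>1); eliminate Opt1.
Column Opt2 is eliminated: Opt3 beats it against every remaining row (A: 11>1, B: 20>1, C: 6>3, D: 2>1).
For Alice, D strictly dominates A on the remaining columns (Opt3: 10>2, Opt4: 14>12); eliminate A.
Alice's strategy B is strictly dominated by D (Opt3: 10>0, Opt4: 14>12) and is removed.
For Alice, D strictly dominates C on the remaining columns (Opt3: 10>2, Opt4: 14>2); eliminate C.
Column Opt3 is eliminated: Opt4 beats it against every remaining row (D: 5>2).
Among the remaining strategies, none is strictly dominated by another pure strategy of the same player, so the elimination stops.
Surviving strategies — Alice: {D}; Bob: {Opt4}.

Opt4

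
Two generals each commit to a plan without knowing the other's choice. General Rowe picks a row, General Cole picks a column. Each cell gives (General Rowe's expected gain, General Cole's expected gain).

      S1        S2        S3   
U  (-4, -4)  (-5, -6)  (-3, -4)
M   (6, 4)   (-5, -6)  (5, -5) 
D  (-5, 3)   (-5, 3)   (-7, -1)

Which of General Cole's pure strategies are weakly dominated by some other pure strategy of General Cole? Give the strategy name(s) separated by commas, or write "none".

S2, S3

Nothing dominates S1: S2 at U (-4>-6); S3 at M (4>-5).
S2: dominated, since S1 does at least as well everywhere (U: -4>-6, M: 4>-6, D: 3=3).
S1 weakly dominates S3 — U: -4=-4, M: 4>-5, D: 3>-1.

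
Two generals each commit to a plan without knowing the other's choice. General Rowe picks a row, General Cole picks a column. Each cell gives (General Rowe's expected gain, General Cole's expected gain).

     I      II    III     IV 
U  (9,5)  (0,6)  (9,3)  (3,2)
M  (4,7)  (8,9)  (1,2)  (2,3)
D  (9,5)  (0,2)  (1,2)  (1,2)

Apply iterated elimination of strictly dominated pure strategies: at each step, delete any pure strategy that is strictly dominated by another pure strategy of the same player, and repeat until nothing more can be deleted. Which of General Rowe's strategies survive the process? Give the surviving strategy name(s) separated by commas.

U, M, D

General Cole's strategy III is strictly dominated by I (U: 5>3, M: 7>2, D: 5>2) and is removed.
Column IV is eliminated: I beats it against every remaining row (U: 5>2, M: 7>3, D: 5>2).
Among the remaining strategies, none is strictly dominated by another pure strategy of the same player, so the elimination stops.
Surviving strategies — General Rowe: {U, M, D}; General Cole: {I, II}.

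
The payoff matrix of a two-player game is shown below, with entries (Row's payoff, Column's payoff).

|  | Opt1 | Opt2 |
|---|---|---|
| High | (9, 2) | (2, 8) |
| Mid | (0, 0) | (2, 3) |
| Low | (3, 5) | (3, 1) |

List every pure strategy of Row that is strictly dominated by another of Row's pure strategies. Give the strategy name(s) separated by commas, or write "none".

High is not dominated — it holds its own against Mid at Opt1 (9>0); Low at Opt1 (9>3).
Mid is strictly dominated by Low (Opt1: 3>0, Opt2: 3>2).
Low: no other strategy beats it everywhere (High at Opt2 (3>2); Mid at Opt1 (3>0)).

Mid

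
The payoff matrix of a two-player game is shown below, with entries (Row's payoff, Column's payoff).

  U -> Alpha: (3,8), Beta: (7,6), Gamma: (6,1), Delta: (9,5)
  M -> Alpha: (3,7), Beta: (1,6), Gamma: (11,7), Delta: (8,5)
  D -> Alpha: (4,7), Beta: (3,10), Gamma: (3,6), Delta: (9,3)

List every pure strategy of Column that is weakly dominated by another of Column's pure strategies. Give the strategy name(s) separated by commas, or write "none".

Alpha is not dominated — it holds its own against Beta at U (8>6); Gamma at U (8>1); Delta at U (8>5).
Beta: no other strategy beats it everywhere (Alpha at D (10>7); Gamma at U (6>1); Delta at U (6>5)).
Gamma is weakly dominated by Alpha (U: 8>1, M: 7=7, D: 7>6).
Alpha weakly dominates Delta — U: 8>5, M: 7>5, D: 7>3.

Gamma, Delta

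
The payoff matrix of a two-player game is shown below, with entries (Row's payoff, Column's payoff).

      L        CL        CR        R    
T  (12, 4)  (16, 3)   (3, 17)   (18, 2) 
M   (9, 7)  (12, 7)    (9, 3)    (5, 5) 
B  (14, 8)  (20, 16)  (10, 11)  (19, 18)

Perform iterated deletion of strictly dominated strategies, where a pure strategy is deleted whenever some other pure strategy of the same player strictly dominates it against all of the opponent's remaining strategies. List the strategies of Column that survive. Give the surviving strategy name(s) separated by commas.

R

Row's strategy T is strictly dominated by B (L: 14>12, CL: 20>16, CR: 10>3, R: 19>18) and is removed.
Row M is eliminated: B beats it against every remaining column (L: 14>9, CL: 20>12, CR: 10>9, R: 19>5).
Column's strategy L is strictly dominated by CL (B: 16>8) and is removed.
Column CL is eliminated: R beats it against every remaining row (B: 18>16).
For Column, R strictly dominates CR on the remaining rows (B: 18>11); eliminate CR.
Among the remaining strategies, none is strictly dominated by another pure strategy of the same player, so the elimination stops.
Surviving strategies — Row: {B}; Column: {R}.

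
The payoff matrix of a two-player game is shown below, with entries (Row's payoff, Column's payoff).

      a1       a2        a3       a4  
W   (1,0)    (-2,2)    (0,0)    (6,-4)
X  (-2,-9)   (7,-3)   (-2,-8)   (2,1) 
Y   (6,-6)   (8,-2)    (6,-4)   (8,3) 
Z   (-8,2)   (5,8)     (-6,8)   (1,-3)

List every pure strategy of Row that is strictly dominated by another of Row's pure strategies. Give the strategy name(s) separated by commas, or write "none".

W, X, Z

W is strictly dominated by Y (a1: 6>1, a2: 8>-2, a3: 6>0, a4: 8>6).
Y strictly dominates X — a1: 6>-2, a2: 8>7, a3: 6>-2, a4: 8>2.
Y: no other strategy beats it everywhere (W at a1 (6>1); X at a1 (6>-2); Z at a1 (6>-8)).
X strictly dominates Z — a1: -2>-8, a2: 7>5, a3: -2>-6, a4: 2>1.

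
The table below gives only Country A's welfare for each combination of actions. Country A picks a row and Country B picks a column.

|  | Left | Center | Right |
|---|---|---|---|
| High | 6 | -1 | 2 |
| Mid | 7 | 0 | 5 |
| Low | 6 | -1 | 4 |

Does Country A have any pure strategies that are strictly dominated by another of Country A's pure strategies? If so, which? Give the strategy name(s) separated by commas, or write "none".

High, Low

High is strictly dominated by Mid (Left: 7>6, Center: 0>-1, Right: 5>2).
Mid is not dominated — it holds its own against High at Left (7>6); Low at Left (7>6).
Low: dominated, since Mid does at least as well everywhere (Left: 7>6, Center: 0>-1, Right: 5>4).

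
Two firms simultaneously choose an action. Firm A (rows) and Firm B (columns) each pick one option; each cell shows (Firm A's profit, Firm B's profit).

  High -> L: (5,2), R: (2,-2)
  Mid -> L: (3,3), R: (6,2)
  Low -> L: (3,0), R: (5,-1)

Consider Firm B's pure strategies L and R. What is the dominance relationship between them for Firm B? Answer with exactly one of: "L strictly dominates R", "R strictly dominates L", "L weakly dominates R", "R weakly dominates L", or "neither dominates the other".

L strictly dominates R

Compare L to R across each opponent action: High: 2>-2, Mid: 3>2, Low: 0>-1.
L gives a strictly higher payoff against each opponent action, so L strictly dominates R.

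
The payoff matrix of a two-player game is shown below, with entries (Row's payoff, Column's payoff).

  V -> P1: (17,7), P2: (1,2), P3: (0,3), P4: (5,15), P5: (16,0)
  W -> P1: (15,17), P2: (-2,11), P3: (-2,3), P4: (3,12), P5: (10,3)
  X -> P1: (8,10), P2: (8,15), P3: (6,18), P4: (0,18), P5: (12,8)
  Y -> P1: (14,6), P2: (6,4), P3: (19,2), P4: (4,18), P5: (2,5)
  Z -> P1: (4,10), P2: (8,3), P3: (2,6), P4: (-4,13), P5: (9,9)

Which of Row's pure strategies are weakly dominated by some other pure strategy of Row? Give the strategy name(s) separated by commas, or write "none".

W, Z

Nothing dominates V: W at P1 (17>15); X at P1 (17>8); Y at P1 (17>14); Z at P1 (17>4).
W: dominated, since V does at least as well everywhere (P1: 17>15, P2: 1>-2, P3: 0>-2, P4: 5>3, P5: 16>10).
Nothing dominates X: V at P2 (8>1); W at P2 (8>-2); Y at P2 (8>6); Z at P1 (8>4).
Nothing dominates Y: V at P2 (6>1); W at P2 (6>-2); X at P1 (14>8); Z at P1 (14>4).
X weakly dominates Z — P1: 8>4, P2: 8=8, P3: 6>2, P4: 0>-4, P5: 12>9.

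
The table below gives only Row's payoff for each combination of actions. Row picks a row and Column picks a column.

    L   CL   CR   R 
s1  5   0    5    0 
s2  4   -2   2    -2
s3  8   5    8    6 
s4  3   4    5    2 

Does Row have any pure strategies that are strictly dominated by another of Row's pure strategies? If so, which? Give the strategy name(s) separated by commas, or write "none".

s1, s2, s4

s1: dominated, since s3 does at least as well everywhere (L: 8>5, CL: 5>0, CR: 8>5, R: 6>0).
s1 strictly dominates s2 — L: 5>4, CL: 0>-2, CR: 5>2, R: 0>-2.
s3: no other strategy beats it everywhere (s1 at L (8>5); s2 at L (8>4); s4 at L (8>3)).
s3 strictly dominates s4 — L: 8>3, CL: 5>4, CR: 8>5, R: 6>2.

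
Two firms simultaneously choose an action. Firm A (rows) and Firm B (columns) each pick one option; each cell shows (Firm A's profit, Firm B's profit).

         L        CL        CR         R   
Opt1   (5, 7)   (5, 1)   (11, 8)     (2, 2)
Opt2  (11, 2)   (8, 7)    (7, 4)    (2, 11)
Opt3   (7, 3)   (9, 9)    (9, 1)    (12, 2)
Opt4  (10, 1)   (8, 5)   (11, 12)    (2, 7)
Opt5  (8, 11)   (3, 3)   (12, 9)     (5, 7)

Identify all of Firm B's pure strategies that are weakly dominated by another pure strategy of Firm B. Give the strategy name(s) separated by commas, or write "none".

Nothing dominates L: CL at Opt1 (7>1); CR at Opt3 (3>1); R at Opt1 (7>2).
CL is not dominated — it holds its own against L at Opt2 (7>2); CR at Opt2 (7>4); R at Opt3 (9>2).
CR is not dominated — it holds its own against L at Opt1 (8>7); CL at Opt1 (8>1); R at Opt1 (8>2).
Nothing dominates R: L at Opt2 (11>2); CL at Opt1 (2>1); CR at Opt2 (11>4).

none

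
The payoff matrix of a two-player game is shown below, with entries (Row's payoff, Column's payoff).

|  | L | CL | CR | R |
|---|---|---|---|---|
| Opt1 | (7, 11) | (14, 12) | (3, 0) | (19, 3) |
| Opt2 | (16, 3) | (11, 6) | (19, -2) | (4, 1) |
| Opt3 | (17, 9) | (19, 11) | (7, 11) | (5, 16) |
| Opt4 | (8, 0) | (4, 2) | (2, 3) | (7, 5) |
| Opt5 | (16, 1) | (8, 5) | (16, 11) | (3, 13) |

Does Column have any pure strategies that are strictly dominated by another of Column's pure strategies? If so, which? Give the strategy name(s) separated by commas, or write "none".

CL strictly dominates L — Opt1: 12>11, Opt2: 6>3, Opt3: 11>9, Opt4: 2>0, Opt5: 5>1.
CL is not dominated — it holds its own against L at Opt1 (12>11); CR at Opt1 (12>0); R at Opt1 (12>3).
CR: dominated, since R does at least as well everywhere (Opt1: 3>0, Opt2: 1>-2, Opt3: 16>11, Opt4: 5>3, Opt5: 13>11).
R: no other strategy beats it everywhere (L at Opt3 (16>9); CL at Opt3 (16>11); CR at Opt1 (3>0)).

L, CR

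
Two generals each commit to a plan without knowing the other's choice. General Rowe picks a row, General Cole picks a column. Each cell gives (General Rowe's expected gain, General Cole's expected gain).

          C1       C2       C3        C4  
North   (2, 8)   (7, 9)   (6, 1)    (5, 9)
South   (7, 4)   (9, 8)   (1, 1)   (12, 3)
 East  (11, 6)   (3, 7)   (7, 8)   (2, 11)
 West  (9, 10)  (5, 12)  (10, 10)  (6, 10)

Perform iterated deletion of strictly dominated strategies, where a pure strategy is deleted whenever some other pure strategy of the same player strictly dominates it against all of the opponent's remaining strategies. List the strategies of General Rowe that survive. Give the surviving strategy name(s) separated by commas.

South

For General Cole, C2 strictly dominates C1 on the remaining rows (North: 9>8, South: 8>4, East: 7>6, West: 12>10); eliminate C1.
General Rowe's strategy East is strictly dominated by West (C2: 5>3, C3: 10>7, C4: 6>2) and is removed.
For General Cole, C2 strictly dominates C3 on the remaining rows (North: 9>1, South: 8>1, West: 12>10); eliminate C3.
Row North is eliminated: South beats it against every remaining column (C2: 9>7, C4: 12>5).
Row West is eliminated: South beats it against every remaining column (C2: 9>5, C4: 12>6).
General Cole's strategy C4 is strictly dominated by C2 (South: 8>3) and is removed.
Among the remaining strategies, none is strictly dominated by another pure strategy of the same player, so the elimination stops.
Surviving strategies — General Rowe: {South}; General Cole: {C2}.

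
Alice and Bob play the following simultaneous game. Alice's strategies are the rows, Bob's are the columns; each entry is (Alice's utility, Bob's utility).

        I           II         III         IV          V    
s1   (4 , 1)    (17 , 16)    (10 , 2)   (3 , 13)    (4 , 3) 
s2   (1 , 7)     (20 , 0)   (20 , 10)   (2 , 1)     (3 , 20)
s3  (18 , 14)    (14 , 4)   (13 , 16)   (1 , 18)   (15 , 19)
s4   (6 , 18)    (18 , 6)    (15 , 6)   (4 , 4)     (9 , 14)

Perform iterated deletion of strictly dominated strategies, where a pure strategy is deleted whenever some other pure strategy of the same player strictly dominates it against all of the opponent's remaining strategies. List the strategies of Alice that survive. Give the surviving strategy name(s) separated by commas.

Row s1 is eliminated: s4 beats it against every remaining column (I: 6>4, II: 18>17, III: 15>10, IV: 4>3, V: 9>4).
For Bob, I strictly dominates II on the remaining rows (s2: 7>0, s3: 14>4, s4: 18>6); eliminate II.
Bob's strategy III is strictly dominated by V (s2: 20>10, s3: 19>16, s4: 14>6) and is removed.
For Alice, s4 strictly dominates s2 on the remaining columns (I: 6>1, IV: 4>2, V: 9>3); eliminate s2.
Column IV is eliminated: V beats it against every remaining row (s3: 19>18, s4: 14>4).
For Alice, s3 strictly dominates s4 on the remaining columns (I: 18>6, V: 15>9); eliminate s4.
For Bob, V strictly dominates I on the remaining rows (s3: 19>14); eliminate I.
Among the remaining strategies, none is strictly dominated by another pure strategy of the same player, so the elimination stops.
Surviving strategies — Alice: {s3}; Bob: {V}.

s3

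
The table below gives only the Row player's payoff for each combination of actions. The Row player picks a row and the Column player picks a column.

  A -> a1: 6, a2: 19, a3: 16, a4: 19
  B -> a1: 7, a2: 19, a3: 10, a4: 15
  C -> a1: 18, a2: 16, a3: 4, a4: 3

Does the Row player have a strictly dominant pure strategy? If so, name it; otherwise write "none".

none

A fails to dominate B at a1 (6<7).
B fails to dominate A at a2 (19=19).
C fails to dominate A at a2 (16<19).
No single strategy dominates all the others.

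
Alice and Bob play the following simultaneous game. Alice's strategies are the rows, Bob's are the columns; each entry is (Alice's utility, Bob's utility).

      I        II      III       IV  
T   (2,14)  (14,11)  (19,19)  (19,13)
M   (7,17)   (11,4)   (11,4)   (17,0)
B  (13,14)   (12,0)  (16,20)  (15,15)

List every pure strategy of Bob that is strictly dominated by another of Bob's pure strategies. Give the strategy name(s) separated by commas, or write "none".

II, IV

I: no other strategy beats it everywhere (II at T (14>11); III at M (17>4); IV at T (14>13)).
I strictly dominates II — T: 14>11, M: 17>4, B: 14>0.
III is not dominated — it holds its own against I at T (19>14); II at T (19>11); IV at T (19>13).
IV: dominated, since III does at least as well everywhere (T: 19>13, M: 4>0, B: 20>15).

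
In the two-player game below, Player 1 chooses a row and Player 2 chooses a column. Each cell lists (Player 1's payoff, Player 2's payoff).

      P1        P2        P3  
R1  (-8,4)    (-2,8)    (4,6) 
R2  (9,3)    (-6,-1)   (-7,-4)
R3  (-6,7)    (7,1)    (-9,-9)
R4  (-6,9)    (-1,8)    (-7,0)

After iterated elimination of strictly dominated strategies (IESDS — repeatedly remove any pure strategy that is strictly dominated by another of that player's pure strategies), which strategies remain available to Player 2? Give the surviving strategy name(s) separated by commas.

Player 2's strategy P3 is strictly dominated by P2 (R1: 8>6, R2: -1>-4, R3: 1>-9, R4: 8>0) and is removed.
Row R1 is eliminated: R3 beats it against every remaining column (P1: -6>-8, P2: 7>-2).
Column P2 is eliminated: P1 beats it against every remaining row (R2: 3>-1, R3: 7>1, R4: 9>8).
Row R3 is eliminated: R2 beats it against every remaining column (P1: 9>-6).
For Player 1, R2 strictly dominates R4 on the remaining columns (P1: 9>-6); eliminate R4.
Among the remaining strategies, none is strictly dominated by another pure strategy of the same player, so the elimination stops.
Surviving strategies — Player 1: {R2}; Player 2: {P1}.

P1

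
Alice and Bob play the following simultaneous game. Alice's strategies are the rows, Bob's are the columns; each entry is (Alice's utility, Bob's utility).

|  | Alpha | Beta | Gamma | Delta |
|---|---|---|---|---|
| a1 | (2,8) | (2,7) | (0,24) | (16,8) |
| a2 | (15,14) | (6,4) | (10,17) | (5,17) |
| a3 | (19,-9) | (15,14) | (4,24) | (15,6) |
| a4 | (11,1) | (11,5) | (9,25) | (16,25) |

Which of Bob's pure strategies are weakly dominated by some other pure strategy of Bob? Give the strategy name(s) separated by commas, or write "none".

Alpha, Beta, Delta

Gamma weakly dominates Alpha — a1: 24>8, a2: 17>14, a3: 24>-9, a4: 25>1.
Beta is weakly dominated by Gamma (a1: 24>7, a2: 17>4, a3: 24>14, a4: 25>5).
Gamma: no other strategy beats it everywhere (Alpha at a1 (24>8); Beta at a1 (24>7); Delta at a1 (24>8)).
Delta: dominated, since Gamma does at least as well everywhere (a1: 24>8, a2: 17=17, a3: 24>6, a4: 25=25).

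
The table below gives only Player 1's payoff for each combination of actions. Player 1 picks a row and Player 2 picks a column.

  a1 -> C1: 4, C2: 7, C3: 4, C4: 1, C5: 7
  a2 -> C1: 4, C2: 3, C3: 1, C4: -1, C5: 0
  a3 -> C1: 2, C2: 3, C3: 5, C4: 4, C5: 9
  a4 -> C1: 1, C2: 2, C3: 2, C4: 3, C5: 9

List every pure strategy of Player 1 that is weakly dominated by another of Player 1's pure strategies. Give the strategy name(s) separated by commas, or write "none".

Nothing dominates a1: a2 at C2 (7>3); a3 at C1 (4>2); a4 at C1 (4>1).
a2 is weakly dominated by a1 (C1: 4=4, C2: 7>3, C3: 4>1, C4: 1>-1, C5: 7>0).
a3 is not dominated — it holds its own against a1 at C3 (5>4); a2 at C3 (5>1); a4 at C1 (2>1).
a3 weakly dominates a4 — C1: 2>1, C2: 3>2, C3: 5>2, C4: 4>3, C5: 9=9.

a2, a4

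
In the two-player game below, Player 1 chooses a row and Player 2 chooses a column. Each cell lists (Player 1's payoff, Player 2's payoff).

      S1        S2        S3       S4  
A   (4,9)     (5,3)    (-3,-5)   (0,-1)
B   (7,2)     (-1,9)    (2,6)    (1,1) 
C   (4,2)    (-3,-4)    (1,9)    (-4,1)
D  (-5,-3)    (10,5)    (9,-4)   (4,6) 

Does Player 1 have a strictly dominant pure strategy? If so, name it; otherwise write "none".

A fails to dominate B at S1 (4<7).
B fails to dominate A at S2 (-1<5).
C fails to dominate A at S1 (4=4).
D fails to dominate A at S1 (-5<4).
No single strategy dominates all the others.

none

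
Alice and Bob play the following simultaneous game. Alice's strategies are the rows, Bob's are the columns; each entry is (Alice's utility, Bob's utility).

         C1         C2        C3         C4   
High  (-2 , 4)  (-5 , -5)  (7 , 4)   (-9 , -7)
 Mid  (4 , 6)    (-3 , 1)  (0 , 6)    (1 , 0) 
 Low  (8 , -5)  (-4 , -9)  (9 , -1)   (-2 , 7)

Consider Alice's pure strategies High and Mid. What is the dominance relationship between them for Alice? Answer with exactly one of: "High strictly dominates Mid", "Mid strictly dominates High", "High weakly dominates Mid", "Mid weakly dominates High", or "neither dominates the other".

Compare High to Mid across each opponent action: C1: -2<4, C2: -5<-3, C3: 7>0, C4: -9<1.
High does better at C3 but worse at C1, C2, C4; neither strategy dominates the other.

neither dominates the other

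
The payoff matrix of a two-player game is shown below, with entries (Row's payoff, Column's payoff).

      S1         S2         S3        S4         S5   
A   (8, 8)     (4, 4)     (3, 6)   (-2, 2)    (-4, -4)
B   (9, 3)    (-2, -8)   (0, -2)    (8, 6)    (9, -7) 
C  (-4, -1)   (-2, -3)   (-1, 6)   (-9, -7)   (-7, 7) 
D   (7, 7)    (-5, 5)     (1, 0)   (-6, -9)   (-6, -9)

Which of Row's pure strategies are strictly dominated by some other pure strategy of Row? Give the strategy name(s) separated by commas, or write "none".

A: no other strategy beats it everywhere (B at S2 (4>-2); C at S1 (8>-4); D at S1 (8>7)).
B is not dominated — it holds its own against A at S1 (9>8); C at S1 (9>-4); D at S1 (9>7).
C: dominated, since A does at least as well everywhere (S1: 8>-4, S2: 4>-2, S3: 3>-1, S4: -2>-9, S5: -4>-7).
D: dominated, since A does at least as well everywhere (S1: 8>7, S2: 4>-5, S3: 3>1, S4: -2>-6, S5: -4>-6).

C, D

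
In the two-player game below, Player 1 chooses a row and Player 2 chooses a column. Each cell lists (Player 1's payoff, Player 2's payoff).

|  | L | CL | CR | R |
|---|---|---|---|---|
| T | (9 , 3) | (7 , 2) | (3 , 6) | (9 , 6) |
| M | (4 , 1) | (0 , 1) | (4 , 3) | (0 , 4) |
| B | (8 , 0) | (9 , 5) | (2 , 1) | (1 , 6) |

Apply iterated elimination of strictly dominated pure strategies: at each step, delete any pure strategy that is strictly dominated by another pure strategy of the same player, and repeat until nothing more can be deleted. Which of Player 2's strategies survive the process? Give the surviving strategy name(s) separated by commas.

Player 2's strategy L is strictly dominated by CR (T: 6>3, M: 3>1, B: 1>0) and is removed.
Column CL is eliminated: R beats it against every remaining row (T: 6>2, M: 4>1, B: 6>5).
Row B is eliminated: T beats it against every remaining column (CR: 3>2, R: 9>1).
Among the remaining strategies, none is strictly dominated by another pure strategy of the same player, so the elimination stops.
Surviving strategies — Player 1: {T, M}; Player 2: {CR, R}.

CR, R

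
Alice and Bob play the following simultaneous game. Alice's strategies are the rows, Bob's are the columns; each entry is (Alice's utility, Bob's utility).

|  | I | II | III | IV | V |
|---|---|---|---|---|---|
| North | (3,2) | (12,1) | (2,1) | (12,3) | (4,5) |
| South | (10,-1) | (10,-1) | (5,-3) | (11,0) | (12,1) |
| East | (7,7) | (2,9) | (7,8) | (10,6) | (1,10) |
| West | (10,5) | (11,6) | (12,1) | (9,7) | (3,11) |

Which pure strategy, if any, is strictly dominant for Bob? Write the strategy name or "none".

V

V vs I: North: 5>2, South: 1>-1, East: 10>7, West: 11>5.
V vs II: North: 5>1, South: 1>-1, East: 10>9, West: 11>6.
V vs III: North: 5>1, South: 1>-3, East: 10>8, West: 11>1.
V vs IV: North: 5>3, South: 1>0, East: 10>6, West: 11>7.
V strictly beats every other strategy against every opponent action, so it is strictly dominant.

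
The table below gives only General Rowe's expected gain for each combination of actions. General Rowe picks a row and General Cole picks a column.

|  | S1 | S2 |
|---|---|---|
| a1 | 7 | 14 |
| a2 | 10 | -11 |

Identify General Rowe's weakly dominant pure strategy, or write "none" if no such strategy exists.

none

a1 fails to dominate a2 at S1 (7<10).
a2 fails to dominate a1 at S2 (-11<14).
No single strategy dominates all the others.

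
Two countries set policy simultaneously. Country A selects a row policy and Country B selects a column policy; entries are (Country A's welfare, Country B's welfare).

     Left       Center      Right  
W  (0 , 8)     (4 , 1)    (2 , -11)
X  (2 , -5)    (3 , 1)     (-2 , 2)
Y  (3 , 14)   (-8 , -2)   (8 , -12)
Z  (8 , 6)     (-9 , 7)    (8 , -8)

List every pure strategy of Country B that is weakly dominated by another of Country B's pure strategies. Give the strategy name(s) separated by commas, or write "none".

Nothing dominates Left: Center at W (8>1); Right at W (8>-11).
Center is not dominated — it holds its own against Left at X (1>-5); Right at W (1>-11).
Nothing dominates Right: Left at X (2>-5); Center at X (2>1).

none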